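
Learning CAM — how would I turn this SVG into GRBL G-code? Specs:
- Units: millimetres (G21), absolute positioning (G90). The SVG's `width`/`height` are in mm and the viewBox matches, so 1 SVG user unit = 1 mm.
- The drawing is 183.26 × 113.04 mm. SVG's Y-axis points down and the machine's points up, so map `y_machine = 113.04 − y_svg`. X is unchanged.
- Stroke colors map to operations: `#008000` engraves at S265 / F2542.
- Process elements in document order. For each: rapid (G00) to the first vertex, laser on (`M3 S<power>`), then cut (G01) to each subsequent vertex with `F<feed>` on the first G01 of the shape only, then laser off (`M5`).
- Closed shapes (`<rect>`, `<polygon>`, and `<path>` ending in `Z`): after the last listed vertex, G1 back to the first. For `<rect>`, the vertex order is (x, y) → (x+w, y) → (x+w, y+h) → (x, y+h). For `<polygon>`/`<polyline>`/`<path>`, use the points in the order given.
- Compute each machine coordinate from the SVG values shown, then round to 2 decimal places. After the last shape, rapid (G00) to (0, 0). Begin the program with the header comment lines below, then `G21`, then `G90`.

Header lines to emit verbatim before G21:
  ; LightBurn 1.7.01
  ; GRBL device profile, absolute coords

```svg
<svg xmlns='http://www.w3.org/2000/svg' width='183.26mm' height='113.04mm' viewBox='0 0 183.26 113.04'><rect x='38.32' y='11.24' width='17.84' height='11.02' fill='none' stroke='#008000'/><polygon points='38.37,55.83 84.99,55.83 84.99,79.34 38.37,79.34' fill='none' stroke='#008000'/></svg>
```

; LightBurn 1.7.01
; GRBL device profile, absolute coords
G21
G90
G00 X38.32 Y101.80
M3 S265
G01 X56.16 Y101.80 F2542
G01 X56.16 Y90.78
G01 X38.32 Y90.78
G01 X38.32 Y101.80
M5
G00 X38.37 Y57.21
M3 S265
G01 X84.99 Y57.21 F2542
G01 X84.99 Y33.70
G01 X38.37 Y33.70
G01 X38.37 Y57.21
M5
G00 X0.00 Y0.00

Since the viewBox matches the mm dimensions, user units are millimetres directly. The only transform is the Y-flip y_m = 113.04 − y_svg.

Shape 1 is a rectangle drawn with `<rect>`. Its stroke #008000 means engrave at S265, F2542. After flipping Y the toolpath is (38.32,101.80) → (56.16,101.80) → (56.16,90.78) → (38.32,90.78) → (38.32,101.80), returning to the start.

Shape 2 is a rectangle drawn with `<polygon>`. Its stroke #008000 means engrave at S265, F2542. After flipping Y the toolpath is (38.37,57.21) → (84.99,57.21) → (84.99,33.70) → (38.37,33.70) → (38.37,57.21), returning to the start.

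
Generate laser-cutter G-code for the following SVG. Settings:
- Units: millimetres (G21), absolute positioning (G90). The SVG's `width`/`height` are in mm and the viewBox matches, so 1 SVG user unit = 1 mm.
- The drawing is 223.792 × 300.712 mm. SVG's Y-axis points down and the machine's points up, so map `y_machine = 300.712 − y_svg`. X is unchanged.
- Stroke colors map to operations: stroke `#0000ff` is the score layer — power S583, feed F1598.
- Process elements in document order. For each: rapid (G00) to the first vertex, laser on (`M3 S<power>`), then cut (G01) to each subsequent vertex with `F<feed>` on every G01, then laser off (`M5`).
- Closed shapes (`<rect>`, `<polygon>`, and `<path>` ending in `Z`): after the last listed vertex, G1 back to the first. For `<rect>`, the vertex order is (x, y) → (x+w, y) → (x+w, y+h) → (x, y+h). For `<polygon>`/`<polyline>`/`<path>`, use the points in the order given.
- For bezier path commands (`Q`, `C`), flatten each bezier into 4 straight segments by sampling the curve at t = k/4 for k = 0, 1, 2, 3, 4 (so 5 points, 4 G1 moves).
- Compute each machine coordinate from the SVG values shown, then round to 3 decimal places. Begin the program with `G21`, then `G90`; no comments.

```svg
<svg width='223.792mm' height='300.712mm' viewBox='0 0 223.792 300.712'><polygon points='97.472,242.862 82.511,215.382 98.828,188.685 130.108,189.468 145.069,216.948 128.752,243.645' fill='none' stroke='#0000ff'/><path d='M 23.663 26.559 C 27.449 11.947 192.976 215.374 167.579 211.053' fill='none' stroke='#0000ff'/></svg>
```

Since the viewBox matches the mm dimensions, user units are millimetres directly. The only transform is the Y-flip y_m = 300.712 − y_svg.

Shape 1 is a regular polygon drawn with `<polygon>`. Its stroke #0000ff means score at S583, F1598. After flipping Y the toolpath is (97.472,57.850) → (82.511,85.330) → (98.828,112.027) → (130.108,111.244) → (145.069,83.764) → (128.752,57.067) → (97.472,57.850), returning to the start.

Shape 2 is a cubic bezier drawn with `<path>`. Its stroke #0000ff means score at S583, F1598. After flipping Y the toolpath is (23.663,274.153) → (51.319,250.883) → (106.565,185.765) → (156.339,118.718) → (167.579,89.659).

G21
G90
G00 X97.472 Y57.850
M3 S583
G01 X82.511 Y85.330 F1598
G01 X98.828 Y112.027 F1598
G01 X130.108 Y111.244 F1598
G01 X145.069 Y83.764 F1598
G01 X128.752 Y57.067 F1598
G01 X97.472 Y57.850 F1598
M5
G00 X23.663 Y274.153
M3 S583
G01 X51.319 Y250.883 F1598
G01 X106.565 Y185.765 F1598
G01 X156.339 Y118.718 F1598
G01 X167.579 Y89.659 F1598
M5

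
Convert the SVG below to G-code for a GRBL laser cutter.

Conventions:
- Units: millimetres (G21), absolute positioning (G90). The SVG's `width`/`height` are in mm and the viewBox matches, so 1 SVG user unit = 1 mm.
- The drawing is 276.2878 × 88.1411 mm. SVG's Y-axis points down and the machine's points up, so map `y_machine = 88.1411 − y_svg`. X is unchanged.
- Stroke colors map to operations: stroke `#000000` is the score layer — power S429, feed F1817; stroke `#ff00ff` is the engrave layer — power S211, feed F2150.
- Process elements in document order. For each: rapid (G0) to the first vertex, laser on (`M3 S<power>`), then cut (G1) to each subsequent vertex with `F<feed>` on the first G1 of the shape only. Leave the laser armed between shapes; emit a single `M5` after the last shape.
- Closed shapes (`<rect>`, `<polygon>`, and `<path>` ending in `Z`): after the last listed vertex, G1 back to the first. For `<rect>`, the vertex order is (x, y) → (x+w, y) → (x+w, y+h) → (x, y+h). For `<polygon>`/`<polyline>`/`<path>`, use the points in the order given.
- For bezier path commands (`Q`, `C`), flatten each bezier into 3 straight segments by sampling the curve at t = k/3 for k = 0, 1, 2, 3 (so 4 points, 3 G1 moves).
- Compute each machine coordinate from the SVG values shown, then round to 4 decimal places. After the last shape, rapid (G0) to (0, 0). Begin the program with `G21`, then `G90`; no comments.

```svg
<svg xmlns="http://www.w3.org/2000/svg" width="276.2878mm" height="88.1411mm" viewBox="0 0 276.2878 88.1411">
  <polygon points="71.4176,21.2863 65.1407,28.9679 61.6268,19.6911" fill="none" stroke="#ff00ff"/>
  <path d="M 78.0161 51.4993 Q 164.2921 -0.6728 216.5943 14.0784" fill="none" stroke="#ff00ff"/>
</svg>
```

G21
G90
G0 X71.4176 Y66.8548
M3 S211
G1 X65.1407 Y59.1732 F2150
G1 X61.6268 Y68.4500
G1 X71.4176 Y66.8548
G0 X78.0161 Y36.6418
M3 S211
G1 X131.7586 Y63.9873 F2150
G1 X177.9513 Y76.4609
G1 X216.5943 Y74.0627
M5
G0 X0.0000 Y0.0000

viewBox `0 0 276.2878 88.1411` with mm width/height → 1 unit = 1 mm. Flip: y_m = 88.1411 − y_svg.

**Shape 1** — `<polygon>` regular polygon, stroke `#ff00ff` → engrave (S211, F2150). Machine vertices: (71.4176,66.8548) → (65.1407,59.1732) → (61.6268,68.4500) → (71.4176,66.8548). Closed: final G1 returns to the first vertex.

**Shape 2** — `<path>` quadratic bezier, stroke `#ff00ff` → engrave (S211, F2150). Control points (SVG): P0=(78.0161,51.4993), P1=(164.2921,-0.6728), P2=(216.5943,14.0784); sampled at t=k/3. Machine vertices: (78.0161,36.6418) → (131.7586,63.9873) → (177.9513,76.4609) → (216.5943,74.0627). Open path.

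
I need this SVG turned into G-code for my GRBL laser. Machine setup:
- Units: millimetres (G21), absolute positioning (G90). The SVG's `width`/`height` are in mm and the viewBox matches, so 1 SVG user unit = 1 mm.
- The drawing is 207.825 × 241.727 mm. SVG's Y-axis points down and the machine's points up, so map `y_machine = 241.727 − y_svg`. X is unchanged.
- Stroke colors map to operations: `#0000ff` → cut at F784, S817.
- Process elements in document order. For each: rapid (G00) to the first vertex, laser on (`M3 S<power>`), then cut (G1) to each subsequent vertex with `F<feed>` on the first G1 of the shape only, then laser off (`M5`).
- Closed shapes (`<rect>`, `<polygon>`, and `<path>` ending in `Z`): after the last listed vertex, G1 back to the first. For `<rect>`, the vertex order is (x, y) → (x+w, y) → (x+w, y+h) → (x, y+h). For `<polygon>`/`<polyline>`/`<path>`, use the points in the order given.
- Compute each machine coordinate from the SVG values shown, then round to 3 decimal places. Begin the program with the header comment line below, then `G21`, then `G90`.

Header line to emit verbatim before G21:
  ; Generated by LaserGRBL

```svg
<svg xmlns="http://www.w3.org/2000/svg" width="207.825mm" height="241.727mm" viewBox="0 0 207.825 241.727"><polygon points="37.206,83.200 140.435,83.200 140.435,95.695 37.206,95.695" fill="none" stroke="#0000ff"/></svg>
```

Since the viewBox matches the mm dimensions, user units are millimetres directly. The only transform is the Y-flip y_m = 241.727 − y_svg.

Shape 1 is a rectangle drawn with `<polygon>`. Its stroke #0000ff means cut at S817, F784. After flipping Y the toolpath is (37.206,158.527) → (140.435,158.527) → (140.435,146.032) → (37.206,146.032) → (37.206,158.527), returning to the start.

; Generated by LaserGRBL
G21
G90
G00 X37.206 Y158.527
M3 S817
G1 X140.435 Y158.527 F784
G1 X140.435 Y146.032
G1 X37.206 Y146.032
G1 X37.206 Y158.527
M5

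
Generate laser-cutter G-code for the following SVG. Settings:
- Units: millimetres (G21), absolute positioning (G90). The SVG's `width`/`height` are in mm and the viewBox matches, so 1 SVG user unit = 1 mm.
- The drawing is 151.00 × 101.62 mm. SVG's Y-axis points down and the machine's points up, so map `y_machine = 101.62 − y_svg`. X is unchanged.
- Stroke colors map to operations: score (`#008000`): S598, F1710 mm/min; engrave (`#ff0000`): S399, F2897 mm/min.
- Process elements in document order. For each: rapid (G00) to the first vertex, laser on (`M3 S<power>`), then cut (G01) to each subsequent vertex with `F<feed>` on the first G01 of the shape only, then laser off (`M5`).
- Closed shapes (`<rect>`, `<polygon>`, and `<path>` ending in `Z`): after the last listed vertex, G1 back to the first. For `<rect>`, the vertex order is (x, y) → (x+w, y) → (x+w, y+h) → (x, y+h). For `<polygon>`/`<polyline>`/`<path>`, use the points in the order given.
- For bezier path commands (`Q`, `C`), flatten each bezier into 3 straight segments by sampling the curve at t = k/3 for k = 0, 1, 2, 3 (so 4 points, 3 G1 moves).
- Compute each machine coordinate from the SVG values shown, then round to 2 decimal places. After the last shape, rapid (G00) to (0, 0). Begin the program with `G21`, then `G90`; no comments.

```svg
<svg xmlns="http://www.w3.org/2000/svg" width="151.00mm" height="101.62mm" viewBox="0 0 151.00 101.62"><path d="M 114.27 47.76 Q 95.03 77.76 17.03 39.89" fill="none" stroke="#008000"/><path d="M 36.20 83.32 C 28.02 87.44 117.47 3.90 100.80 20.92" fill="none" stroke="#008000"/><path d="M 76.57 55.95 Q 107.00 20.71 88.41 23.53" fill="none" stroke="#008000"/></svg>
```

G21
G90
G00 X114.27 Y53.86
M3 S598
G01 X94.91 Y41.40 F1710
G01 X62.50 Y44.02
G01 X17.03 Y61.73
M5
G00 X36.20 Y18.30
M3 S598
G01 X53.02 Y36.43 F1710
G01 X89.64 Y71.17
G01 X100.80 Y80.70
M5
G00 X76.57 Y45.67
M3 S598
G01 X91.41 Y64.93 F1710
G01 X95.36 Y75.74
G01 X88.41 Y78.09
M5
G00 X0.00 Y0.00

Since the viewBox matches the mm dimensions, user units are millimetres directly. The only transform is the Y-flip y_m = 101.62 − y_svg.

Shape 1 is a quadratic bezier drawn with `<path>`. Its stroke #008000 means score at S598, F1710. After flipping Y the toolpath is (114.27,53.86) → (94.91,41.40) → (62.50,44.02) → (17.03,61.73).

Shape 2 is a cubic bezier drawn with `<path>`. Its stroke #008000 means score at S598, F1710. After flipping Y the toolpath is (36.20,18.30) → (53.02,36.43) → (89.64,71.17) → (100.80,80.70).

Shape 3 is a quadratic bezier drawn with `<path>`. Its stroke #008000 means score at S598, F1710. After flipping Y the toolpath is (76.57,45.67) → (91.41,64.93) → (95.36,75.74) → (88.41,78.09).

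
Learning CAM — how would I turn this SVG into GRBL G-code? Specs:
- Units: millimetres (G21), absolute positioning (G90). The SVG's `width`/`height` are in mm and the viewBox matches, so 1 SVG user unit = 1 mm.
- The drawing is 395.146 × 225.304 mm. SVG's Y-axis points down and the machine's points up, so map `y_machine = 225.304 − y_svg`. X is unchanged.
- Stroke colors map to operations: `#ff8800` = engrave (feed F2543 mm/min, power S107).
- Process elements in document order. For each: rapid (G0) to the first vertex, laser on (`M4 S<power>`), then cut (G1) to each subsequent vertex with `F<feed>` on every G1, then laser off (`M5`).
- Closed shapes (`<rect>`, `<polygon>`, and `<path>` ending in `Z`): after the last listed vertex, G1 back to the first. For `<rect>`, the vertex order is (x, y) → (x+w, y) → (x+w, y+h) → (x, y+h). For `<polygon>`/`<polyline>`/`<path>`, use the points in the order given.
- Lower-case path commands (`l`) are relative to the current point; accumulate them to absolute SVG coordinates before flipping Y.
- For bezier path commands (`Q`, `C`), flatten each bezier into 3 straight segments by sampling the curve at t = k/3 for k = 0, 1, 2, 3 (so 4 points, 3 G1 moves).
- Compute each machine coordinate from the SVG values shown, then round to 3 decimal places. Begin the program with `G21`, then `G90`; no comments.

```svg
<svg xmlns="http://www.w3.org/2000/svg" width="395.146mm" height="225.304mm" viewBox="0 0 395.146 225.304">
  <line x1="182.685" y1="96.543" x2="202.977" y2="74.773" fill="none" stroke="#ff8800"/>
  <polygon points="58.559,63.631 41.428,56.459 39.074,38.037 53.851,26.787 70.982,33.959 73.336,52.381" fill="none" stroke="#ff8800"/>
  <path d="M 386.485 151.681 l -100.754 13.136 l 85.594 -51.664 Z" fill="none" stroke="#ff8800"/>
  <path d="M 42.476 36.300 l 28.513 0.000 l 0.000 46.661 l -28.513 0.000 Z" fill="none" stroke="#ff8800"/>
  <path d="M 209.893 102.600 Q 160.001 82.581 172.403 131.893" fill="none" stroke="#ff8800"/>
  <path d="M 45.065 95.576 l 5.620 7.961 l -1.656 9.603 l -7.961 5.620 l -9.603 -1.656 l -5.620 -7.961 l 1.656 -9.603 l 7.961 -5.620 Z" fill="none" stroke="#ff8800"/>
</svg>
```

G21
G90
G0 X182.685 Y128.761
M4 S107
G1 X202.977 Y150.531 F2543
M5
G0 X58.559 Y161.673
M4 S107
G1 X41.428 Y168.845 F2543
G1 X39.074 Y187.267 F2543
G1 X53.851 Y198.517 F2543
G1 X70.982 Y191.345 F2543
G1 X73.336 Y172.923 F2543
G1 X58.559 Y161.673 F2543
M5
G0 X386.485 Y73.623
M4 S107
G1 X285.731 Y60.487 F2543
G1 X371.325 Y112.151 F2543
G1 X386.485 Y73.623 F2543
M5
G0 X42.476 Y189.004
M4 S107
G1 X70.989 Y189.004 F2543
G1 X70.989 Y142.343 F2543
G1 X42.476 Y142.343 F2543
G1 X42.476 Y189.004 F2543
M5
G0 X209.893 Y122.704
M4 S107
G1 X183.553 Y128.347 F2543
G1 X171.057 Y118.582 F2543
G1 X172.403 Y93.411 F2543
M5
G0 X45.065 Y129.728
M4 S107
G1 X50.685 Y121.767 F2543
G1 X49.029 Y112.164 F2543
G1 X41.068 Y106.544 F2543
G1 X31.465 Y108.200 F2543
G1 X25.845 Y116.161 F2543
G1 X27.501 Y125.764 F2543
G1 X35.462 Y131.384 F2543
G1 X45.065 Y129.728 F2543
M5

1 u = 1 mm; y_m = 225.304 − y.

[1] `<line>` line segment, #ff8800→engrave S107 F2543: (182.685,128.761) → (202.977,150.531)

[2] `<polygon>` regular polygon, #ff8800→engrave S107 F2543: (58.559,161.673) → (41.428,168.845) → (39.074,187.267) → (53.851,198.517) → (70.982,191.345) → (73.336,172.923) → (58.559,161.673) (closed)

[3] `<path>` closed polygon, #ff8800→engrave S107 F2543: (386.485,73.623) → (285.731,60.487) → (371.325,112.151) → (386.485,73.623) (closed)

[4] `<path>` rectangle, #ff8800→engrave S107 F2543: (42.476,189.004) → (70.989,189.004) → (70.989,142.343) → (42.476,142.343) → (42.476,189.004) (closed)

[5] `<path>` quadratic bezier, #ff8800→engrave S107 F2543: (209.893,122.704) → (183.553,128.347) → (171.057,118.582) → (172.403,93.411)

[6] `<path>` regular polygon, #ff8800→engrave S107 F2543: (45.065,129.728) → (50.685,121.767) → (49.029,112.164) → (41.068,106.544) → (31.465,108.200) → (25.845,116.161) → (27.501,125.764) → (35.462,131.384) → (45.065,129.728) (closed)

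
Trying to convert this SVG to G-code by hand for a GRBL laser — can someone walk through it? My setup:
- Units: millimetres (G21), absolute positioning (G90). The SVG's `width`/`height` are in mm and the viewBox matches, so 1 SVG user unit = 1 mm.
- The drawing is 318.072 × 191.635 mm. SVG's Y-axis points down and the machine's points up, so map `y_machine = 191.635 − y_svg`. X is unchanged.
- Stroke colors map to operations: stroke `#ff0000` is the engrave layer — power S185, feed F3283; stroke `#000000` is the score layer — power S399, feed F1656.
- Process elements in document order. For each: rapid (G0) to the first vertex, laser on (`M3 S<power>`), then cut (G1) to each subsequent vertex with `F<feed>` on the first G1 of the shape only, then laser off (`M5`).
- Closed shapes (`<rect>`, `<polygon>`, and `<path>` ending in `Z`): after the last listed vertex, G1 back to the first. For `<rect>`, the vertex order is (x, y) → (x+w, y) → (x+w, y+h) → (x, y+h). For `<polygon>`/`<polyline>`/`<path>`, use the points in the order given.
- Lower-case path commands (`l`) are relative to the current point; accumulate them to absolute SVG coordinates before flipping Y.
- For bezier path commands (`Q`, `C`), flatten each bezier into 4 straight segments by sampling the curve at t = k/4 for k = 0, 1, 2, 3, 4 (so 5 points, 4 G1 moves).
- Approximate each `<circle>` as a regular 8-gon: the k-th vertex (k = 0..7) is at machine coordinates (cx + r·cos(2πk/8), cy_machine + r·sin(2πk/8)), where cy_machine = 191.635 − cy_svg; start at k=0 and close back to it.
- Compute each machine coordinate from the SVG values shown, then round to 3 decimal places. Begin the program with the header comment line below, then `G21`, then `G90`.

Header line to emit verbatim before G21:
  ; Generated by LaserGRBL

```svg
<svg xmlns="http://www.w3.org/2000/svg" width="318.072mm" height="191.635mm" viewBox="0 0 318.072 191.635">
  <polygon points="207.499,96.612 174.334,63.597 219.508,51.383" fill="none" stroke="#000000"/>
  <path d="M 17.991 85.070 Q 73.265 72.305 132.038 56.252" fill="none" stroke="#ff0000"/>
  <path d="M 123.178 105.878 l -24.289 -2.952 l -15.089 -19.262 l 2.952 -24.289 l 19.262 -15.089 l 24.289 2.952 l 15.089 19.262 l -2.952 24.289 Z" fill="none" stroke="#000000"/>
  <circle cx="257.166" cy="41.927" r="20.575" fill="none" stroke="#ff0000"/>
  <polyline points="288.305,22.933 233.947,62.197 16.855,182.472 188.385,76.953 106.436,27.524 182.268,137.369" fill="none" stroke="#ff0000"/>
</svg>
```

Since the viewBox matches the mm dimensions, user units are millimetres directly. The only transform is the Y-flip y_m = 191.635 − y_svg.

Shape 1 is a regular polygon drawn with `<polygon>`. Its stroke #000000 means score at S399, F1656. After flipping Y the toolpath is (207.499,95.023) → (174.334,128.038) → (219.508,140.252) → (207.499,95.023), returning to the start.

Shape 2 is a quadratic bezier drawn with `<path>`. Its stroke #ff0000 means engrave at S185, F3283. After flipping Y the toolpath is (17.991,106.565) → (45.847,113.153) → (74.140,120.152) → (102.870,127.562) → (132.038,135.383).

Shape 3 is a regular polygon drawn with `<path>`. Its stroke #000000 means score at S399, F1656. After flipping Y the toolpath is (123.178,85.757) → (98.889,88.709) → (83.800,107.971) → (86.752,132.260) → (106.014,147.349) → (130.303,144.397) → (145.392,125.135) → (142.440,100.846) → (123.178,85.757), returning to the start.

Shape 4 is a circle drawn with `<circle>`. Its stroke #ff0000 means engrave at S185, F3283. After flipping Y the toolpath is (277.741,149.708) → (271.715,164.257) → (257.166,170.283) → (242.617,164.257) → (236.591,149.708) → (242.617,135.159) → (257.166,129.133) → (271.715,135.159) → (277.741,149.708), returning to the start.

Shape 5 is a open polyline drawn with `<polyline>`. Its stroke #ff0000 means engrave at S185, F3283. After flipping Y the toolpath is (288.305,168.702) → (233.947,129.438) → (16.855,9.163) → (188.385,114.682) → (106.436,164.111) → (182.268,54.266).

; Generated by LaserGRBL
G21
G90
G0 X207.499 Y95.023
M3 S399
G1 X174.334 Y128.038 F1656
G1 X219.508 Y140.252
G1 X207.499 Y95.023
M5
G0 X17.991 Y106.565
M3 S185
G1 X45.847 Y113.153 F3283
G1 X74.140 Y120.152
G1 X102.870 Y127.562
G1 X132.038 Y135.383
M5
G0 X123.178 Y85.757
M3 S399
G1 X98.889 Y88.709 F1656
G1 X83.800 Y107.971
G1 X86.752 Y132.260
G1 X106.014 Y147.349
G1 X130.303 Y144.397
G1 X145.392 Y125.135
G1 X142.440 Y100.846
G1 X123.178 Y85.757
M5
G0 X277.741 Y149.708
M3 S185
G1 X271.715 Y164.257 F3283
G1 X257.166 Y170.283
G1 X242.617 Y164.257
G1 X236.591 Y149.708
G1 X242.617 Y135.159
G1 X257.166 Y129.133
G1 X271.715 Y135.159
G1 X277.741 Y149.708
M5
G0 X288.305 Y168.702
M3 S185
G1 X233.947 Y129.438 F3283
G1 X16.855 Y9.163
G1 X188.385 Y114.682
G1 X106.436 Y164.111
G1 X182.268 Y54.266
M5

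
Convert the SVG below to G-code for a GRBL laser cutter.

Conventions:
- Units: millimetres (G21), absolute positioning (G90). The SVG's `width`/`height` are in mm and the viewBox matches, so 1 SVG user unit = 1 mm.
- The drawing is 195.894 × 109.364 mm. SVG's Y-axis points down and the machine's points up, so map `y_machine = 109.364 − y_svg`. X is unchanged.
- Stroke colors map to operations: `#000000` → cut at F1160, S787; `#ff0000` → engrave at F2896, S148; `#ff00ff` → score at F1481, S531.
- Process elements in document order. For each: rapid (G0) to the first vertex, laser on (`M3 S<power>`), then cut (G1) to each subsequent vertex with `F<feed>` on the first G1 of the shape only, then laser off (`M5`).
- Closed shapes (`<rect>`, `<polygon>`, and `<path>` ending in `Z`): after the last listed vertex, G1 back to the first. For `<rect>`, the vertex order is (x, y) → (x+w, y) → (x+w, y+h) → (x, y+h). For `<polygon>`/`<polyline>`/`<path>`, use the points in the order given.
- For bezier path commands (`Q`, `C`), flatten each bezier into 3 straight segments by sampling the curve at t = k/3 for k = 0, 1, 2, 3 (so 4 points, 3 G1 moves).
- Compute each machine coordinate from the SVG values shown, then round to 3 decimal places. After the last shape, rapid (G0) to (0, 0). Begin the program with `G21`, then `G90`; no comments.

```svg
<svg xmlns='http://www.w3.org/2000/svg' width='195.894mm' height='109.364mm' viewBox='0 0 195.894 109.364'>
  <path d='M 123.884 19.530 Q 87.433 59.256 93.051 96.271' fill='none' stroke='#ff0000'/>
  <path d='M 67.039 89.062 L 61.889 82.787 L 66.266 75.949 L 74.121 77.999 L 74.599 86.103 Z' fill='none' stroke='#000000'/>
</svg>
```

G21
G90
G0 X123.884 Y89.834
M3 S148
G1 X104.258 Y63.651 F2896
G1 X93.980 Y38.071
G1 X93.051 Y13.093
M5
G0 X67.039 Y20.302
M3 S787
G1 X61.889 Y26.577 F1160
G1 X66.266 Y33.415
G1 X74.121 Y31.365
G1 X74.599 Y23.261
G1 X67.039 Y20.302
M5
G0 X0.000 Y0.000

1 u = 1 mm; y_m = 109.364 − y.

[1] `<path>` quadratic bezier, #ff0000→engrave S148 F2896: (123.884,89.834) → (104.258,63.651) → (93.980,38.071) → (93.051,13.093)

[2] `<path>` regular polygon, #000000→cut S787 F1160: (67.039,20.302) → (61.889,26.577) → (66.266,33.415) → (74.121,31.365) → (74.599,23.261) → (67.039,20.302) (closed)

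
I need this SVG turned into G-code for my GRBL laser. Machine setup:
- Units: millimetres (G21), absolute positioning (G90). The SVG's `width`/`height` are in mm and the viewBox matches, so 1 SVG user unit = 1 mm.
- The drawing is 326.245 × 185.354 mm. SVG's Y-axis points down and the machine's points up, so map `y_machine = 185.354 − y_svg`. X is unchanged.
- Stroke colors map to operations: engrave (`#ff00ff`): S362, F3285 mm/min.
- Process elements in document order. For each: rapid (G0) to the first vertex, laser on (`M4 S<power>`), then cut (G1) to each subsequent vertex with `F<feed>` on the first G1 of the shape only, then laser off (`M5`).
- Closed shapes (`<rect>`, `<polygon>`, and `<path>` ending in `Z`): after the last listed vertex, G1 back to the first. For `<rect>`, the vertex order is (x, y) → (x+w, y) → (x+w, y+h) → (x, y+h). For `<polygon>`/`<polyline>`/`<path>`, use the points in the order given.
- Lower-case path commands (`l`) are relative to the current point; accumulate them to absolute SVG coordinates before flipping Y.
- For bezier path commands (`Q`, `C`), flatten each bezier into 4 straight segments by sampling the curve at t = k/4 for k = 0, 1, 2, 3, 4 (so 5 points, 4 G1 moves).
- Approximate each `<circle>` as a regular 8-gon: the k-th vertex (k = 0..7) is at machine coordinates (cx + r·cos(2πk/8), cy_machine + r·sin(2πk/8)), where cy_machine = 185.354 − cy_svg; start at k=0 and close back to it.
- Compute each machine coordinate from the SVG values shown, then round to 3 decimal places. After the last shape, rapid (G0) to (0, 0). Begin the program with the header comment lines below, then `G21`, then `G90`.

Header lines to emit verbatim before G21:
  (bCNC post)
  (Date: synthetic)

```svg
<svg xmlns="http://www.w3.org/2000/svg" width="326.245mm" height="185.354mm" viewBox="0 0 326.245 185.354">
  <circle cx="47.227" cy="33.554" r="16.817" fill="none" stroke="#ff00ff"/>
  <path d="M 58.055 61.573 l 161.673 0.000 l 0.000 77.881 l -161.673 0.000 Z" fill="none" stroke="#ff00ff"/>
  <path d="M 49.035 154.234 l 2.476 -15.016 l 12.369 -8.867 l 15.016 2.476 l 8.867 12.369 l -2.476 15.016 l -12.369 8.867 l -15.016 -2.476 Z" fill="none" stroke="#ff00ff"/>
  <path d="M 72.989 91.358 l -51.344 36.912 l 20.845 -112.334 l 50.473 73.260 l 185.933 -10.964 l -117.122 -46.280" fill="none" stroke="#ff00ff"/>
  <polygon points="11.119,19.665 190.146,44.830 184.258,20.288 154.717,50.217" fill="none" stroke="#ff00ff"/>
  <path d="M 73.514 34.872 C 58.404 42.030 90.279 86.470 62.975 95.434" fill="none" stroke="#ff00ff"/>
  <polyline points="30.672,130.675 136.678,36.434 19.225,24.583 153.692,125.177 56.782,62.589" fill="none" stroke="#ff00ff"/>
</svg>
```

1 u = 1 mm; y_m = 185.354 − y.

[1] `<circle>` circle, #ff00ff→engrave S362 F3285: (64.044,151.800) → (59.118,163.691) → (47.227,168.617) → (35.336,163.691) → (30.410,151.800) → (35.336,139.909) → (47.227,134.983) → (59.118,139.909) → (64.044,151.800) (closed)

[2] `<path>` rectangle, #ff00ff→engrave S362 F3285: (58.055,123.781) → (219.728,123.781) → (219.728,45.900) → (58.055,45.900) → (58.055,123.781) (closed)

[3] `<path>` regular polygon, #ff00ff→engrave S362 F3285: (49.035,31.120) → (51.511,46.136) → (63.880,55.003) → (78.896,52.527) → (87.763,40.158) → (85.287,25.142) → (72.918,16.275) → (57.902,18.751) → (49.035,31.120) (closed)

[4] `<path>` open polyline, #ff00ff→engrave S362 F3285: (72.989,93.996) → (21.645,57.084) → (42.490,169.418) → (92.963,96.158) → (278.896,107.122) → (161.774,153.402)

[5] `<polygon>` closed polygon, #ff00ff→engrave S362 F3285: (11.119,165.689) → (190.146,140.524) → (184.258,165.066) → (154.717,135.137) → (11.119,165.689) (closed)

[6] `<path>` cubic bezier, #ff00ff→engrave S362 F3285: (73.514,150.482) → (69.332,139.260) → (72.817,120.878) → (74.016,102.158) → (62.975,89.920)

[7] `<polyline>` open polyline, #ff00ff→engrave S362 F3285: (30.672,54.679) → (136.678,148.920) → (19.225,160.771) → (153.692,60.177) → (56.782,122.765)

(bCNC post)
(Date: synthetic)
G21
G90
G0 X64.044 Y151.800
M4 S362
G1 X59.118 Y163.691 F3285
G1 X47.227 Y168.617
G1 X35.336 Y163.691
G1 X30.410 Y151.800
G1 X35.336 Y139.909
G1 X47.227 Y134.983
G1 X59.118 Y139.909
G1 X64.044 Y151.800
M5
G0 X58.055 Y123.781
M4 S362
G1 X219.728 Y123.781 F3285
G1 X219.728 Y45.900
G1 X58.055 Y45.900
G1 X58.055 Y123.781
M5
G0 X49.035 Y31.120
M4 S362
G1 X51.511 Y46.136 F3285
G1 X63.880 Y55.003
G1 X78.896 Y52.527
G1 X87.763 Y40.158
G1 X85.287 Y25.142
G1 X72.918 Y16.275
G1 X57.902 Y18.751
G1 X49.035 Y31.120
M5
G0 X72.989 Y93.996
M4 S362
G1 X21.645 Y57.084 F3285
G1 X42.490 Y169.418
G1 X92.963 Y96.158
G1 X278.896 Y107.122
G1 X161.774 Y153.402
M5
G0 X11.119 Y165.689
M4 S362
G1 X190.146 Y140.524 F3285
G1 X184.258 Y165.066
G1 X154.717 Y135.137
G1 X11.119 Y165.689
M5
G0 X73.514 Y150.482
M4 S362
G1 X69.332 Y139.260 F3285
G1 X72.817 Y120.878
G1 X74.016 Y102.158
G1 X62.975 Y89.920
M5
G0 X30.672 Y54.679
M4 S362
G1 X136.678 Y148.920 F3285
G1 X19.225 Y160.771
G1 X153.692 Y60.177
G1 X56.782 Y122.765
M5
G0 X0.000 Y0.000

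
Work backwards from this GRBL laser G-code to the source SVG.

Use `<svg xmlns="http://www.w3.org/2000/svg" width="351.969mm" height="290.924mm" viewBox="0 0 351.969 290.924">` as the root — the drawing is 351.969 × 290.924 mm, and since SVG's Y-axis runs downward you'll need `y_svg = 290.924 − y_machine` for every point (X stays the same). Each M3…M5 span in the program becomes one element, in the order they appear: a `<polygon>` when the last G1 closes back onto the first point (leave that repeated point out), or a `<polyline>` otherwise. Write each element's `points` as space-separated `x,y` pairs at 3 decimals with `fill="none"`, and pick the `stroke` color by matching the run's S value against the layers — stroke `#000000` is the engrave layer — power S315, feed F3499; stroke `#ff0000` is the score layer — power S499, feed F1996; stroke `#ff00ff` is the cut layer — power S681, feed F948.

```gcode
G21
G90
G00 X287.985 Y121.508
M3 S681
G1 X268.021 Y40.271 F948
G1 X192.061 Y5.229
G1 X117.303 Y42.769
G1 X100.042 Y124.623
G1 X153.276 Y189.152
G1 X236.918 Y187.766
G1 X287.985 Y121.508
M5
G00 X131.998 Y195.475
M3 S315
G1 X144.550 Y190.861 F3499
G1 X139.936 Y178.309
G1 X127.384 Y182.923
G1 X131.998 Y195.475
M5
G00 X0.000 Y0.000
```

Machine Y-up, SVG Y-down with viewBox height 290.924, so y_svg = 290.924 − y_machine; X carries over.

Run 1: power S681 maps to stroke `#ff00ff` (cut). The run returns to its start, so emit a `<polygon>` with points (Y-flipped): 287.985,169.416 268.021,250.653 192.061,285.695 117.303,248.155 100.042,166.301 153.276,101.772 236.918,103.158.

Run 2: the run's S315 means `#000000` (engrave). The run returns to its start, so emit a `<polygon>` with points (Y-flipped): 131.998,95.449 144.550,100.063 139.936,112.615 127.384,108.001.

<svg xmlns="http://www.w3.org/2000/svg" width="351.969mm" height="290.924mm" viewBox="0 0 351.969 290.924">
  <polygon points="287.985,169.416 268.021,250.653 192.061,285.695 117.303,248.155 100.042,166.301 153.276,101.772 236.918,103.158" fill="none" stroke="#ff00ff"/>
  <polygon points="131.998,95.449 144.550,100.063 139.936,112.615 127.384,108.001" fill="none" stroke="#000000"/>
</svg>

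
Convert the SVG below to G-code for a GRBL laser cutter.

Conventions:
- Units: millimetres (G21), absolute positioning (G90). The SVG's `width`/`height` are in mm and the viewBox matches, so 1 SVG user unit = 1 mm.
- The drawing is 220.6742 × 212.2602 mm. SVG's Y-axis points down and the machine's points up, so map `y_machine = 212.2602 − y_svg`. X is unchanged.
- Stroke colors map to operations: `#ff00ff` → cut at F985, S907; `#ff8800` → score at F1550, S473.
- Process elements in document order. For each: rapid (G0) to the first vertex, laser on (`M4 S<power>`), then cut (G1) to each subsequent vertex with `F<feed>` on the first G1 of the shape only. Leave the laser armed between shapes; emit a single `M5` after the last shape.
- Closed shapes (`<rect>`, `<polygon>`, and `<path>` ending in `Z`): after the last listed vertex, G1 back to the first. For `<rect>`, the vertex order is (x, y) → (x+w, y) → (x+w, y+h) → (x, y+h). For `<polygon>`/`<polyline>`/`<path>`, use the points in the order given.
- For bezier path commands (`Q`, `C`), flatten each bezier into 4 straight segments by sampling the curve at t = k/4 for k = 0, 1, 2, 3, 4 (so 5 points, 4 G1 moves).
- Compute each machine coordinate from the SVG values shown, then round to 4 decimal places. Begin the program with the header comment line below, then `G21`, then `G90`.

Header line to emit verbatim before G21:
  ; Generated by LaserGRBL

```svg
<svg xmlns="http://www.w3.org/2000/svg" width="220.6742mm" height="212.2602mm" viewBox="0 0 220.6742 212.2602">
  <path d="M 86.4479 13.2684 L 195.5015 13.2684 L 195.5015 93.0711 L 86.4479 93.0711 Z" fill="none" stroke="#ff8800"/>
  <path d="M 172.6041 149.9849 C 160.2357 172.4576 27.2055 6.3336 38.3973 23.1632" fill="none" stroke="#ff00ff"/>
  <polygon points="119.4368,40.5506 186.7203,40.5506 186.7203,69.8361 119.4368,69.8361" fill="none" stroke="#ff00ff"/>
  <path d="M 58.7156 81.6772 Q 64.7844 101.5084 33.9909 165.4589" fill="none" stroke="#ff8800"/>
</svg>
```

; Generated by LaserGRBL
G21
G90
G0 X86.4479 Y198.9918
M4 S473
G1 X195.5015 Y198.9918 F1550
G1 X195.5015 Y119.1891
G1 X86.4479 Y119.1891
G1 X86.4479 Y198.9918
G0 X172.6041 Y62.2753
M4 S907
G1 X144.8425 Y74.9772 F985
G1 X96.6656 Y123.5700
G1 X52.9063 Y173.2209
G1 X38.3973 Y189.0970
G0 X119.4368 Y171.7096
M4 S907
G1 X186.7203 Y171.7096 F985
G1 X186.7203 Y142.4241
G1 X119.4368 Y142.4241
G1 X119.4368 Y171.7096
G0 X58.7156 Y130.5830
M4 S473
G1 X59.4461 Y117.9099 F1550
G1 X55.5688 Y99.7220
G1 X47.0838 Y76.0191
G1 X33.9909 Y46.8013
M5

viewBox `0 0 220.6742 212.2602` with mm width/height → 1 unit = 1 mm. Flip: y_m = 212.2602 − y_svg.

**Shape 1** — `<path>` rectangle, stroke `#ff8800` → score (S473, F1550). Machine vertices: (86.4479,198.9918) → (195.5015,198.9918) → (195.5015,119.1891) → (86.4479,119.1891) → (86.4479,198.9918). Closed: final G1 returns to the first vertex.

**Shape 2** — `<path>` cubic bezier, stroke `#ff00ff` → cut (S907, F985). Control points (SVG): P0=(172.6041,149.9849), P1=(160.2357,172.4576), P2=(27.2055,6.3336), P3=(38.3973,23.1632); sampled at t=k/4. Machine vertices: (172.6041,62.2753) → (144.8425,74.9772) → (96.6656,123.5700) → (52.9063,173.2209) → (38.3973,189.0970). Open path.

**Shape 3** — `<polygon>` rectangle, stroke `#ff00ff` → cut (S907, F985). Machine vertices: (119.4368,171.7096) → (186.7203,171.7096) → (186.7203,142.4241) → (119.4368,142.4241) → (119.4368,171.7096). Closed: final G1 returns to the first vertex.

**Shape 4** — `<path>` quadratic bezier, stroke `#ff8800` → score (S473, F1550). Control points (SVG): P0=(58.7156,81.6772), P1=(64.7844,101.5084), P2=(33.9909,165.4589); sampled at t=k/4. Machine vertices: (58.7156,130.5830) → (59.4461,117.9099) → (55.5688,99.7220) → (47.0838,76.0191) → (33.9909,46.8013). Open path.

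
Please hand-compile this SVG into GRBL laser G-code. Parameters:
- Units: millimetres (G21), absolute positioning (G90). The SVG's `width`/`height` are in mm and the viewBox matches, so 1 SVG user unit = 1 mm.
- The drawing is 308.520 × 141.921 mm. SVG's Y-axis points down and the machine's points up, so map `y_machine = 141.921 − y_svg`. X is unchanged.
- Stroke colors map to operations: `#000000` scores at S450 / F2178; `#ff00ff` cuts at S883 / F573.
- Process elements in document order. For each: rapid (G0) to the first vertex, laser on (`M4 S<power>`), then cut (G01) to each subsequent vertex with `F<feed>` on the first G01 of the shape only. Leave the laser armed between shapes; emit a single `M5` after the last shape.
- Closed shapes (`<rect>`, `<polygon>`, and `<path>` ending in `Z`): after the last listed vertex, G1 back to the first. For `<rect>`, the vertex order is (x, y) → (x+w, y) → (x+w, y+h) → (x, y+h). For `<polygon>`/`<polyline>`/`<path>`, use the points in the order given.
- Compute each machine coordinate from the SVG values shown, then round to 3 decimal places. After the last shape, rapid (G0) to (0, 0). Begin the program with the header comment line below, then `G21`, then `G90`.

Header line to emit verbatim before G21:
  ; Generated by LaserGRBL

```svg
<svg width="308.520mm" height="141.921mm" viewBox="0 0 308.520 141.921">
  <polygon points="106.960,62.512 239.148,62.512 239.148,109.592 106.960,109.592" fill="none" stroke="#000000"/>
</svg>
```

Since the viewBox matches the mm dimensions, user units are millimetres directly. The only transform is the Y-flip y_m = 141.921 − y_svg.

Shape 1 is a rectangle drawn with `<polygon>`. Its stroke #000000 means score at S450, F2178. After flipping Y the toolpath is (106.960,79.409) → (239.148,79.409) → (239.148,32.329) → (106.960,32.329) → (106.960,79.409), returning to the start.

; Generated by LaserGRBL
G21
G90
G0 X106.960 Y79.409
M4 S450
G01 X239.148 Y79.409 F2178
G01 X239.148 Y32.329
G01 X106.960 Y32.329
G01 X106.960 Y79.409
M5
G0 X0.000 Y0.000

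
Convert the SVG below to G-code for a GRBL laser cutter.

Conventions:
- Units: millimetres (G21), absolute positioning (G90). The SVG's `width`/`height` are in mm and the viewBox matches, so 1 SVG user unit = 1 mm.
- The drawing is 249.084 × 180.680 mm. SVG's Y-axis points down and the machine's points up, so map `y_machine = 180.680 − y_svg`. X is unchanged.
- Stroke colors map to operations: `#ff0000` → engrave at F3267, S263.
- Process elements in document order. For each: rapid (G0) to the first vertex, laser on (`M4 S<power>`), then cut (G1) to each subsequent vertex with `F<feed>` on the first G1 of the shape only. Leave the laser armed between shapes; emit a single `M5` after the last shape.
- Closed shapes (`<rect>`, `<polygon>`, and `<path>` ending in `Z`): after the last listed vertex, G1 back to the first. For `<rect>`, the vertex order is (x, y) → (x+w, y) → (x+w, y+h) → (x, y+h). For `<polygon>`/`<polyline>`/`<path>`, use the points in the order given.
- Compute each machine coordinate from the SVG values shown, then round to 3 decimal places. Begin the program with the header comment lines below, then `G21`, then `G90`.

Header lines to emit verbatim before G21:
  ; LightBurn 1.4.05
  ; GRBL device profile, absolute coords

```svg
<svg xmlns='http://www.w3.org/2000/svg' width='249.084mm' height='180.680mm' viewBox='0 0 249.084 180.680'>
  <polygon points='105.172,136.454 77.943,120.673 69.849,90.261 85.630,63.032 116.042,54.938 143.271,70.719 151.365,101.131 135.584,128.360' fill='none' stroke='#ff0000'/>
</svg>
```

viewBox `0 0 249.084 180.680` with mm width/height → 1 unit = 1 mm. Flip: y_m = 180.680 − y_svg.

**Shape 1** — `<polygon>` regular polygon, stroke `#ff0000` → engrave (S263, F3267). Machine vertices: (105.172,44.226) → (77.943,60.007) → (69.849,90.419) → (85.630,117.648) → (116.042,125.742) → (143.271,109.961) → (151.365,79.549) → (135.584,52.320) → (105.172,44.226). Closed: final G1 returns to the first vertex.

; LightBurn 1.4.05
; GRBL device profile, absolute coords
G21
G90
G0 X105.172 Y44.226
M4 S263
G1 X77.943 Y60.007 F3267
G1 X69.849 Y90.419
G1 X85.630 Y117.648
G1 X116.042 Y125.742
G1 X143.271 Y109.961
G1 X151.365 Y79.549
G1 X135.584 Y52.320
G1 X105.172 Y44.226
M5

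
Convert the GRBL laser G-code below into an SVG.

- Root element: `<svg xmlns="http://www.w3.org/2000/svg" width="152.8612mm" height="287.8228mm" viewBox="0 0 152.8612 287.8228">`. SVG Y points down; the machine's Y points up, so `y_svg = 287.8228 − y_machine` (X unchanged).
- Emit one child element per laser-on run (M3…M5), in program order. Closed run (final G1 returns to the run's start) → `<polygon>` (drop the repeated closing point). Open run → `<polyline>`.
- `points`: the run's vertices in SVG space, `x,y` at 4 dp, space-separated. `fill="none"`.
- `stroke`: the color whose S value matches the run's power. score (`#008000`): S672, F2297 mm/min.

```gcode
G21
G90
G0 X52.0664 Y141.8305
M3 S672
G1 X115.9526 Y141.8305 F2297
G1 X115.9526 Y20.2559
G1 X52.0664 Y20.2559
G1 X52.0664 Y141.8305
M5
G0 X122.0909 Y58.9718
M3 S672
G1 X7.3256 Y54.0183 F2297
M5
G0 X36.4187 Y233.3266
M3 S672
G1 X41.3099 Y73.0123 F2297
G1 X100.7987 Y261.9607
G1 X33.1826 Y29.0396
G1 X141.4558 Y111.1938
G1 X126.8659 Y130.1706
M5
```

<svg xmlns="http://www.w3.org/2000/svg" width="152.8612mm" height="287.8228mm" viewBox="0 0 152.8612 287.8228">
  <polygon points="52.0664,145.9923 115.9526,145.9923 115.9526,267.5669 52.0664,267.5669" fill="none" stroke="#008000"/>
  <polyline points="122.0909,228.8510 7.3256,233.8045" fill="none" stroke="#008000"/>
  <polyline points="36.4187,54.4962 41.3099,214.8105 100.7987,25.8621 33.1826,258.7832 141.4558,176.6290 126.8659,157.6522" fill="none" stroke="#008000"/>
</svg>

Machine Y-up, SVG Y-down with viewBox height 287.8228, so y_svg = 287.8228 − y_machine; X carries over. Every run uses S672, so all elements get stroke `#008000` (score).

Run 1: The run returns to its start, so emit a `<polygon>` with points (Y-flipped): 52.0664,145.9923 115.9526,145.9923 115.9526,267.5669 52.0664,267.5669.

Run 2: The run is open, so emit a `<polyline>` with points (Y-flipped): 122.0909,228.8510 7.3256,233.8045.

Run 3: The run is open, so emit a `<polyline>` with points (Y-flipped): 36.4187,54.4962 41.3099,214.8105 100.7987,25.8621 33.1826,258.7832 141.4558,176.6290 126.8659,157.6522.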